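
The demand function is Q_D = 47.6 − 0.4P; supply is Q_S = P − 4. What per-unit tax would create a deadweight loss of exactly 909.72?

79.8

In inverse form: demand P = 119 − 2.5Q, supply P = 4 + Q.
Competitive equilibrium: 119 − 2.5Q = 4 + Q → Q* = 32.8571, P* = 36.8571.
A tax t gives ΔQ = t/3.5 and wedge t, so DWL = t²/7.
t²/7 = 909.72 → t² = 6368.04 → t = 79.8.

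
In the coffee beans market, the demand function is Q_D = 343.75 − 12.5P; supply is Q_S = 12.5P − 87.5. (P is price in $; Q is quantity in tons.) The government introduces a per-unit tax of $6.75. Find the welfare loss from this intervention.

In inverse form: demand P = 27.5 − 0.08Q, supply P = 7 + 0.08Q.
Competitive equilibrium: 27.5 − 0.08Q = 7 + 0.08Q → Q* = 128.125, P* = 17.25.
With the tax, the buyer price exceeds the seller price by 6.75: (27.5 − 0.08Q) − (7 + 0.08Q) = 6.75 → Q' = 85.9375.
ΔQ = 128.125 − 85.9375 = 42.1875; the wedge equals the tax, 6.75.
The triangle = ½ × 42.1875 × 6.75 = $142.38.

$142.38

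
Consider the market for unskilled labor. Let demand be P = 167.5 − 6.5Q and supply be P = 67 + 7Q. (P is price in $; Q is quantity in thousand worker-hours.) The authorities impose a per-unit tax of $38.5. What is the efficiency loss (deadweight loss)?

Competitive equilibrium: 167.5 − 6.5Q = 67 + 7Q → Q* = 7.4444, P* = 119.1111.
With the tax, the buyer price exceeds the seller price by 38.5: (167.5 − 6.5Q) − (67 + 7Q) = 38.5 → Q' = 4.5926.
ΔQ = 7.4444 − 4.5926 = 2.8518; the wedge equals the tax, 38.5.
Deadweight loss = ½ × 2.8518 × 38.5 = $54.90 thousand.

$54.90 thousand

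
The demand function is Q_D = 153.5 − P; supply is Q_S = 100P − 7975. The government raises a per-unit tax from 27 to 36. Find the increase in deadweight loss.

In inverse form: demand P = 153.5 − Q, supply P = 79.75 + 0.01Q.
Competitive equilibrium: 153.5 − Q = 79.75 + 0.01Q → Q* = 73.0198, P* = 80.4802.
For a per-unit tax t: ΔQ = t/1.01, so DWL = ½·t·(t/1.01) = t²/2.02.
At t = 27: DWL = 360.891. At t = 36: DWL = 641.584.
Increase = 641.584 − 360.891 = 280.69.

280.69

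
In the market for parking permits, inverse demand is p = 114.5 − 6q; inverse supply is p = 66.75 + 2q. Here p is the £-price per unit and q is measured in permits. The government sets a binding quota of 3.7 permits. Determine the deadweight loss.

£20.59

Competitive equilibrium: 114.5 − 6q = 66.75 + 2q → q* = 5.9688, p* = 78.6875.
At q = 3.7: demand price = 114.5 − 6·3.7 = 92.3; supply price = 66.75 + 2·3.7 = 74.15.
Δq = 5.9688 − 3.7 = 2.2688; wedge = 92.3 − 74.15 = 18.15.
DWL = ½ × 2.2688 × 18.15 = £20.59.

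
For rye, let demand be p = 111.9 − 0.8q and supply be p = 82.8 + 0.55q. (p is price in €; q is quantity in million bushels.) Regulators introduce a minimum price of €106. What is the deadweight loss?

€135.73 million

Competitive equilibrium: 111.9 − 0.8q = 82.8 + 0.55q → q* = 21.5556, p* = 94.6556.
At the floor p = 106, quantity demanded = (111.9 − 106)/0.8 = 7.375.
Sellers' marginal cost at q' = 7.375: 82.8 + 0.55·7.375 = 86.8563.
Δq = 21.5556 − 7.375 = 14.1806; wedge = 106 − 86.8563 = 19.1437.
Deadweight loss = ½ × 14.1806 × 19.1437 = €135.73 million.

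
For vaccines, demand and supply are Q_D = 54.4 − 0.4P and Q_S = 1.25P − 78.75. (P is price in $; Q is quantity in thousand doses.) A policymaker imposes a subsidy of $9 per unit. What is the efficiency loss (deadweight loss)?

$12.27 thousand

In inverse form: demand P = 136 − 2.5Q, supply P = 63 + 0.8Q.
Competitive equilibrium: 136 − 2.5Q = 63 + 0.8Q → Q* = 22.1212, P* = 80.697.
The subsidy lowers effective supply by 9: P = 54 + 0.8Q.
New quantity: 136 − 2.5Q = 54 + 0.8Q → Q' = 24.8485.
Overproduction ΔQ = 24.8485 − 22.1212 = 2.7273; wedge = subsidy = 9.
DWL = ½ × 2.7273 × 9 = $12.27 thousand.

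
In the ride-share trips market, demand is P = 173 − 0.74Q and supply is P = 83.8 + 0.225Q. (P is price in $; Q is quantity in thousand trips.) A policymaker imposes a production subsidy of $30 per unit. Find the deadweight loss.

Competitive equilibrium: 173 − 0.74Q = 83.8 + 0.225Q → Q* = 92.4352, P* = 104.5979.
The subsidy lowers effective supply by 30: P = 53.8 + 0.225Q.
New quantity: 173 − 0.74Q = 53.8 + 0.225Q → Q' = 123.5233.
Overproduction ΔQ = 123.5233 − 92.4352 = 31.0881; wedge = subsidy = 30.
DWL = ½ × 31.0881 × 30 = $466.32 thousand.

$466.32 thousand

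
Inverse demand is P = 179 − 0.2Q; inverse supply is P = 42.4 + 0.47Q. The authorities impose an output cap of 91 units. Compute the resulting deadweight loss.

4268.58

Competitive equilibrium: 179 − 0.2Q = 42.4 + 0.47Q → Q* = 203.8806, P* = 138.2239.
At Q = 91: demand price = 179 − 0.2·91 = 160.8; supply price = 42.4 + 0.47·91 = 85.17.
ΔQ = 203.8806 − 91 = 112.8806; wedge = 160.8 − 85.17 = 75.63.
The triangle = ½ × 112.8806 × 75.63 = 4268.58.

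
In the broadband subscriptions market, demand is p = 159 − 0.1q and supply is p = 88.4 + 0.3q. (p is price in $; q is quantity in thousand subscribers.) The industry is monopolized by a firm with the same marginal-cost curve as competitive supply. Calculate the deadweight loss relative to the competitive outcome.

Competitive equilibrium: 159 − 0.1q = 88.4 + 0.3q → q* = 176.5, p* = 141.35.
Marginal revenue: MR = 159 − 0.2q. Set MR = MC: 159 − 0.2q = 88.4 + 0.3q → q_m = 141.2.
Price p_m = 159 − 0.1·141.2 = 144.88; MC(q_m) = 88.4 + 0.3·141.2 = 130.76.
Competitive q* = 176.5, so Δq = 35.3; wedge = 144.88 − 130.76 = 14.12.
Welfare loss = ½ × 35.3 × 14.12 = $249.218 thousand.

$249.218 thousand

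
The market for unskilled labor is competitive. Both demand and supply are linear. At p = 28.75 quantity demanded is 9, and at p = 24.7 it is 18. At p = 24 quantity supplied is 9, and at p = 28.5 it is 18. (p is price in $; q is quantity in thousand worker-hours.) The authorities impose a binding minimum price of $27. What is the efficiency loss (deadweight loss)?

$0.59 thousand

Demand slope = (24.7 − 28.75)/(18 − 9) = −0.45, so p = 32.8 − 0.45q.
Supply slope = (28.5 − 24)/(18 − 9) = 0.5, so p = 19.5 + 0.5q.
Competitive equilibrium: 32.8 − 0.45q = 19.5 + 0.5q → q* = 14, p* = 26.5.
At the floor p = 27, quantity demanded = (32.8 − 27)/0.45 = 12.8889.
Sellers' marginal cost at q' = 12.8889: 19.5 + 0.5·12.8889 = 25.9445.
Δq = 14 − 12.8889 = 1.1111; wedge = 27 − 25.9445 = 1.0555.
Deadweight loss = ½ × 1.1111 × 1.0555 = $0.59 thousand.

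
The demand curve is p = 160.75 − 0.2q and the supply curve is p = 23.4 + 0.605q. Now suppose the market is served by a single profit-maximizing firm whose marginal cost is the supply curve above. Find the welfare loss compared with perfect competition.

464.04

Competitive equilibrium: 160.75 − 0.2q = 23.4 + 0.605q → q* = 170.6211, p* = 126.6258.
Marginal revenue: MR = 160.75 − 0.4q. Set MR = MC: 160.75 − 0.4q = 23.4 + 0.605q → q_m = 136.6667.
Price p_m = 160.75 − 0.2·136.6667 = 133.4167; MC(q_m) = 23.4 + 0.605·136.6667 = 106.0834.
Competitive q* = 170.6211, so Δq = 33.9544; wedge = 133.4167 − 106.0834 = 27.3333.
The triangle = ½ × 33.9544 × 27.3333 = 464.04.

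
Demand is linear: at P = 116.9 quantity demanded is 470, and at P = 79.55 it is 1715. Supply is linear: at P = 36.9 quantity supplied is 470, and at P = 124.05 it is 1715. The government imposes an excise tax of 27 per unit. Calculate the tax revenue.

Demand slope = (79.55 − 116.9)/(1715 − 470) = −0.03, so P = 131 − 0.03Q.
Supply slope = (124.05 − 36.9)/(1715 − 470) = 0.07, so P = 4 + 0.07Q.
Competitive equilibrium: 131 − 0.03Q = 4 + 0.07Q → Q* = 1270, P* = 92.9.
With the tax, the buyer price exceeds the seller price by 27: (131 − 0.03Q) − (4 + 0.07Q) = 27 → Q' = 1000.
Tax revenue = 27 × 1000 = 27000.

27000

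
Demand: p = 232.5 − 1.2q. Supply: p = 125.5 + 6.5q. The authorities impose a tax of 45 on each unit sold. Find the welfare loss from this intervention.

Competitive equilibrium: 232.5 − 1.2q = 125.5 + 6.5q → q* = 13.8961, p* = 215.8247.
With the tax, the buyer price exceeds the seller price by 45: (232.5 − 1.2q) − (125.5 + 6.5q) = 45 → q' = 8.0519.
Δq = 13.8961 − 8.0519 = 5.8442; the wedge equals the tax, 45.
Deadweight loss = ½ × 5.8442 × 45 = 131.49.

131.49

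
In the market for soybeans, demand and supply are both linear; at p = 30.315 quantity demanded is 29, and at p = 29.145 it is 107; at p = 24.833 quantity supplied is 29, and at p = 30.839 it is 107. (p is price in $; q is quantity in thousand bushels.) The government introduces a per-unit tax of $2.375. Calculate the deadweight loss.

$30.66 thousand

Demand slope = (29.145 − 30.315)/(107 − 29) = −0.015, so p = 30.75 − 0.015q.
Supply slope = (30.839 − 24.833)/(107 − 29) = 0.077, so p = 22.6 + 0.077q.
Competitive equilibrium: 30.75 − 0.015q = 22.6 + 0.077q → q* = 88.587, p* = 29.4212.
With the tax, the buyer price exceeds the seller price by 2.375: (30.75 − 0.015q) − (22.6 + 0.077q) = 2.375 → q' = 62.7717.
Δq = 88.587 − 62.7717 = 25.8153; the wedge equals the tax, 2.375.
Deadweight loss = ½ × 25.8153 × 2.375 = $30.66 thousand.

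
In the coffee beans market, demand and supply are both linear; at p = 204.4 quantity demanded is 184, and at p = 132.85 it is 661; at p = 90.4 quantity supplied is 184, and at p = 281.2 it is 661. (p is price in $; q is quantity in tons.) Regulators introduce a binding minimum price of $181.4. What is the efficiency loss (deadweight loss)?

$800.10

Demand slope = (132.85 − 204.4)/(661 − 184) = −0.15, so p = 232 − 0.15q.
Supply slope = (281.2 − 90.4)/(661 − 184) = 0.4, so p = 16.8 + 0.4q.
Competitive equilibrium: 232 − 0.15q = 16.8 + 0.4q → q* = 391.2727, p* = 173.3091.
At the floor p = 181.4, quantity demanded = (232 − 181.4)/0.15 = 337.3333.
Sellers' marginal cost at q' = 337.3333: 16.8 + 0.4·337.3333 = 151.7333.
Δq = 391.2727 − 337.3333 = 53.9394; wedge = 181.4 − 151.7333 = 29.6667.
DWL = ½ × 53.9394 × 29.6667 = $800.10.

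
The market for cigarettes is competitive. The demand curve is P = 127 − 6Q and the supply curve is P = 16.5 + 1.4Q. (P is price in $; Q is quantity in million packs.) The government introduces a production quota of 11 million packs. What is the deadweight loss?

$57.22 million

Competitive equilibrium: 127 − 6Q = 16.5 + 1.4Q → Q* = 14.9324, P* = 37.4054.
At Q = 11: demand price = 127 − 6·11 = 61; supply price = 16.5 + 1.4·11 = 31.9.
ΔQ = 14.9324 − 11 = 3.9324; wedge = 61 − 31.9 = 29.1.
Deadweight loss = ½ × 3.9324 × 29.1 = $57.22 million.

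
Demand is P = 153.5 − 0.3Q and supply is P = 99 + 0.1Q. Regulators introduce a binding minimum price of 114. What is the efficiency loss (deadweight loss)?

4.20

Competitive equilibrium: 153.5 − 0.3Q = 99 + 0.1Q → Q* = 136.25, P* = 112.625.
At the floor P = 114, quantity demanded = (153.5 − 114)/0.3 = 131.6667.
Sellers' marginal cost at Q' = 131.6667: 99 + 0.1·131.6667 = 112.1667.
ΔQ = 136.25 − 131.6667 = 4.5833; wedge = 114 − 112.1667 = 1.8333.
Deadweight loss = ½ × 4.5833 × 1.8333 = 4.20.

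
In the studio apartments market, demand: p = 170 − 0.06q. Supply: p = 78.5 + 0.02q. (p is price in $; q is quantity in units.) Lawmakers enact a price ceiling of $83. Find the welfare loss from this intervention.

Competitive equilibrium: 170 − 0.06q = 78.5 + 0.02q → q* = 1143.75, p* = 101.375.
At the ceiling p = 83, quantity supplied = (83 − 78.5)/0.02 = 225.
Willingness to pay at q' = 225: 170 − 0.06·225 = 156.5.
Δq = 1143.75 − 225 = 918.75; wedge = 156.5 − 83 = 73.5.
DWL = ½ × 918.75 × 73.5 = $33764.06.

$33764.06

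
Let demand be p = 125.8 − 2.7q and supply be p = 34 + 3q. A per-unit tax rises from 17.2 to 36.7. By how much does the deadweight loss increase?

Competitive equilibrium: 125.8 − 2.7q = 34 + 3q → q* = 16.1053, p* = 82.3158.
For a per-unit tax t: Δq = t/5.7, so DWL = ½·t·(t/5.7) = t²/11.4.
At t = 17.2: DWL = 25.951. At t = 36.7: DWL = 118.148.
Increase = 118.148 − 25.951 = 92.20.

92.20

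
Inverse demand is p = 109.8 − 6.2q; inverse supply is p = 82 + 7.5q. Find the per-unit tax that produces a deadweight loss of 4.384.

10.96

Competitive equilibrium: 109.8 − 6.2q = 82 + 7.5q → q* = 2.0292, p* = 97.219.
A tax t gives Δq = t/13.7 and wedge t, so DWL = t²/27.4.
t²/27.4 = 4.384 → t² = 120.1216 → t = 10.96.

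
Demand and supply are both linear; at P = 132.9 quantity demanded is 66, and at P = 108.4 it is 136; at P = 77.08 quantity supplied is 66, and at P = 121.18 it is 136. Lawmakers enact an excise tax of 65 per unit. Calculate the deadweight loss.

Demand slope = (108.4 − 132.9)/(136 − 66) = −0.35, so P = 156 − 0.35Q.
Supply slope = (121.18 − 77.08)/(136 − 66) = 0.63, so P = 35.5 + 0.63Q.
Competitive equilibrium: 156 − 0.35Q = 35.5 + 0.63Q → Q* = 122.9592, P* = 112.9643.
With the tax, the buyer price exceeds the seller price by 65: (156 − 0.35Q) − (35.5 + 0.63Q) = 65 → Q' = 56.6327.
ΔQ = 122.9592 − 56.6327 = 66.3265; the wedge equals the tax, 65.
Deadweight loss = ½ × 66.3265 × 65 = 2155.61.

2155.61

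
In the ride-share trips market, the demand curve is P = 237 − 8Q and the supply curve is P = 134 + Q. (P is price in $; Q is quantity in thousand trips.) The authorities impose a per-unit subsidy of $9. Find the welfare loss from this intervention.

Competitive equilibrium: 237 − 8Q = 134 + Q → Q* = 11.4444, P* = 145.4444.
The subsidy lowers effective supply by 9: P = 125 + Q.
New quantity: 237 − 8Q = 125 + Q → Q' = 12.4444.
Overproduction ΔQ = 12.4444 − 11.4444 = 1; wedge = subsidy = 9.
The triangle = ½ × 1 × 9 = $4.50 thousand.

$4.50 thousand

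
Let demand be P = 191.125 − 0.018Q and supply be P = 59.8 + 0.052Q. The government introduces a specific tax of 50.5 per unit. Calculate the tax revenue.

Competitive equilibrium: 191.125 − 0.018Q = 59.8 + 0.052Q → Q* = 1876.07143, P* = 157.35571.
With the tax, the buyer price exceeds the seller price by 50.5: (191.125 − 0.018Q) − (59.8 + 0.052Q) = 50.5 → Q' = 1154.64286.
Tax revenue = 50.5 × 1154.64286 = 58309.46.

58309.46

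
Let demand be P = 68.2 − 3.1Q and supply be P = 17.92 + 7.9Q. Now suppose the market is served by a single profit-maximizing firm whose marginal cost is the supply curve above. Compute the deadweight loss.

Competitive equilibrium: 68.2 − 3.1Q = 17.92 + 7.9Q → Q* = 4.5709, P* = 54.0302.
Marginal revenue: MR = 68.2 − 6.2Q. Set MR = MC: 68.2 − 6.2Q = 17.92 + 7.9Q → Q_m = 3.566.
Price P_m = 68.2 − 3.1·3.566 = 57.1454; MC(Q_m) = 17.92 + 7.9·3.566 = 46.0914.
Competitive Q* = 4.5709, so ΔQ = 1.0049; wedge = 57.1454 − 46.0914 = 11.054.
The triangle = ½ × 1.0049 × 11.054 = 5.55.

5.55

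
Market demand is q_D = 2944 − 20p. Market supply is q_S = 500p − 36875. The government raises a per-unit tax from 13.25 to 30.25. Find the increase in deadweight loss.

In inverse form: demand p = 147.2 − 0.05q, supply p = 73.75 + 0.002q.
Competitive equilibrium: 147.2 − 0.05q = 73.75 + 0.002q → q* = 1412.5, p* = 76.575.
For a per-unit tax t: Δq = t/0.052, so DWL = ½·t·(t/0.052) = t²/0.104.
At t = 13.25: DWL = 1688.101. At t = 30.25: DWL = 8798.678.
Increase = 8798.678 − 1688.101 = 7110.58.

7110.58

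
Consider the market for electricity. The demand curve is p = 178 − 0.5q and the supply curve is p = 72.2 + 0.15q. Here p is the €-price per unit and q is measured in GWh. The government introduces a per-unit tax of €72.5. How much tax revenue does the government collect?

€3714.23

Competitive equilibrium: 178 − 0.5q = 72.2 + 0.15q → q* = 162.7692, p* = 96.6154.
With the tax, the buyer price exceeds the seller price by 72.5: (178 − 0.5q) − (72.2 + 0.15q) = 72.5 → q' = 51.2308.
Tax revenue = 72.5 × 51.2308 = €3714.23.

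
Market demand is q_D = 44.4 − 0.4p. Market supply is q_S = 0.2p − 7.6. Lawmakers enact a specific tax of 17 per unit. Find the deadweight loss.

In inverse form: demand p = 111 − 2.5q, supply p = 38 + 5q.
Competitive equilibrium: 111 − 2.5q = 38 + 5q → q* = 9.7333, p* = 86.6667.
With the tax, the buyer price exceeds the seller price by 17: (111 − 2.5q) − (38 + 5q) = 17 → q' = 7.4667.
Δq = 9.7333 − 7.4667 = 2.2666; the wedge equals the tax, 17.
Deadweight loss = ½ × 2.2666 × 17 = 19.27.

19.27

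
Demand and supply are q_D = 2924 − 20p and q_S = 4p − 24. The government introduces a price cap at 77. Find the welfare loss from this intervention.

In inverse form: demand p = 146.2 − 0.05q, supply p = 6 + 0.25q.
Competitive equilibrium: 146.2 − 0.05q = 6 + 0.25q → q* = 467.3333, p* = 122.8333.
At the ceiling p = 77, quantity supplied = (77 − 6)/0.25 = 284.
Willingness to pay at q' = 284: 146.2 − 0.05·284 = 132.
Δq = 467.3333 − 284 = 183.3333; wedge = 132 − 77 = 55.
Welfare loss = ½ × 183.3333 × 55 = 5041.67.

5041.67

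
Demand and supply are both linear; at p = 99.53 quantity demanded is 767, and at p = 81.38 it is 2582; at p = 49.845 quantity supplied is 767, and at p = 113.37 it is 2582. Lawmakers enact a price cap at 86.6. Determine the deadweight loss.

Demand slope = (81.38 − 99.53)/(2582 − 767) = −0.01, so p = 107.2 − 0.01q.
Supply slope = (113.37 − 49.845)/(2582 − 767) = 0.035, so p = 23 + 0.035q.
Competitive equilibrium: 107.2 − 0.01q = 23 + 0.035q → q* = 1871.1111, p* = 88.4889.
At the ceiling p = 86.6, quantity supplied = (86.6 − 23)/0.035 = 1817.1429.
Willingness to pay at q' = 1817.1429: 107.2 − 0.01·1817.1429 = 89.0286.
Δq = 1871.1111 − 1817.1429 = 53.9682; wedge = 89.0286 − 86.6 = 2.4286.
The triangle = ½ × 53.9682 × 2.4286 = 65.53.

65.53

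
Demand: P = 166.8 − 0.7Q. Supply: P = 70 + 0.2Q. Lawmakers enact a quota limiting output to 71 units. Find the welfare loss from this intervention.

Competitive equilibrium: 166.8 − 0.7Q = 70 + 0.2Q → Q* = 107.5556, P* = 91.5111.
At Q = 71: demand price = 166.8 − 0.7·71 = 117.1; supply price = 70 + 0.2·71 = 84.2.
ΔQ = 107.5556 − 71 = 36.5556; wedge = 117.1 − 84.2 = 32.9.
Deadweight loss = ½ × 36.5556 × 32.9 = 601.34.

601.34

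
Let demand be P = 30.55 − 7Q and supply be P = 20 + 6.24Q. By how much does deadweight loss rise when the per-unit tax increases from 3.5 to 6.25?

Competitive equilibrium: 30.55 − 7Q = 20 + 6.24Q → Q* = 0.7968, P* = 24.9722.
For a per-unit tax t: ΔQ = t/13.24, so DWL = ½·t·(t/13.24) = t²/26.48.
At t = 3.5: DWL = 0.463. At t = 6.25: DWL = 1.475.
Increase = 1.475 − 0.463 = 1.01.

1.01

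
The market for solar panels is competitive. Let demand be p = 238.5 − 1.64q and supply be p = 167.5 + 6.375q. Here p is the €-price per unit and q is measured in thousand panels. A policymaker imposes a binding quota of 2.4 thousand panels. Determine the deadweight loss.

Competitive equilibrium: 238.5 − 1.64q = 167.5 + 6.375q → q* = 8.8584, p* = 223.9722.
At q = 2.4: demand price = 238.5 − 1.64·2.4 = 234.564; supply price = 167.5 + 6.375·2.4 = 182.8.
Δq = 8.8584 − 2.4 = 6.4584; wedge = 234.564 − 182.8 = 51.764.
The triangle = ½ × 6.4584 × 51.764 = €167.16 thousand.

€167.16 thousand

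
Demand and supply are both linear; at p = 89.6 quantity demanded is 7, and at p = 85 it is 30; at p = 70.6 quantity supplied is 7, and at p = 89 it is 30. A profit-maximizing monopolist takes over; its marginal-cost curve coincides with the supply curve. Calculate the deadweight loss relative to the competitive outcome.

Demand slope = (85 − 89.6)/(30 − 7) = −0.2, so p = 91 − 0.2q.
Supply slope = (89 − 70.6)/(30 − 7) = 0.8, so p = 65 + 0.8q.
Competitive equilibrium: 91 − 0.2q = 65 + 0.8q → q* = 26, p* = 85.8.
Marginal revenue: MR = 91 − 0.4q. Set MR = MC: 91 − 0.4q = 65 + 0.8q → q_m = 21.6667.
Price p_m = 91 − 0.2·21.6667 = 86.6667; MC(q_m) = 65 + 0.8·21.6667 = 82.3334.
Competitive q* = 26, so Δq = 4.3333; wedge = 86.6667 − 82.3334 = 4.3333.
Welfare loss = ½ × 4.3333 × 4.3333 = 9.39.

9.39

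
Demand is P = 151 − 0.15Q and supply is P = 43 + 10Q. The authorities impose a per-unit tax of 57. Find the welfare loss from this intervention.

160.05

Competitive equilibrium: 151 − 0.15Q = 43 + 10Q → Q* = 10.6404, P* = 149.4039.
With the tax, the buyer price exceeds the seller price by 57: (151 − 0.15Q) − (43 + 10Q) = 57 → Q' = 5.0246.
ΔQ = 10.6404 − 5.0246 = 5.6158; the wedge equals the tax, 57.
The triangle = ½ × 5.6158 × 57 = 160.05.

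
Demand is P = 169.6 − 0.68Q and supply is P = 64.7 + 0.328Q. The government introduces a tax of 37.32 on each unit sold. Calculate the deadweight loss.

690.86

Competitive equilibrium: 169.6 − 0.68Q = 64.7 + 0.328Q → Q* = 104.0675, P* = 98.8341.
With the tax, the buyer price exceeds the seller price by 37.32: (169.6 − 0.68Q) − (64.7 + 0.328Q) = 37.32 → Q' = 67.0437.
ΔQ = 104.0675 − 67.0437 = 37.0238; the wedge equals the tax, 37.32.
DWL = ½ × 37.0238 × 37.32 = 690.86.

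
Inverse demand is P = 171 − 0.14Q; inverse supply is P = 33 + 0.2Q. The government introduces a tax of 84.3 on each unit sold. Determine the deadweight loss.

10450.72

Competitive equilibrium: 171 − 0.14Q = 33 + 0.2Q → Q* = 405.8824, P* = 114.1765.
With the tax, the buyer price exceeds the seller price by 84.3: (171 − 0.14Q) − (33 + 0.2Q) = 84.3 → Q' = 157.9412.
ΔQ = 405.8824 − 157.9412 = 247.9412; the wedge equals the tax, 84.3.
The triangle = ½ × 247.9412 × 84.3 = 10450.72.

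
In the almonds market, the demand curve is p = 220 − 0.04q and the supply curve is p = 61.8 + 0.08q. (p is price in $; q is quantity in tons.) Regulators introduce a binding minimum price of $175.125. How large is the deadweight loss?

Competitive equilibrium: 220 − 0.04q = 61.8 + 0.08q → q* = 1318.3333, p* = 167.2667.
At the floor p = 175.125, quantity demanded = (220 − 175.125)/0.04 = 1121.875.
Sellers' marginal cost at q' = 1121.875: 61.8 + 0.08·1121.875 = 151.55.
Δq = 1318.3333 − 1121.875 = 196.4583; wedge = 175.125 − 151.55 = 23.575.
Welfare loss = ½ × 196.4583 × 23.575 = $2315.75.

$2315.75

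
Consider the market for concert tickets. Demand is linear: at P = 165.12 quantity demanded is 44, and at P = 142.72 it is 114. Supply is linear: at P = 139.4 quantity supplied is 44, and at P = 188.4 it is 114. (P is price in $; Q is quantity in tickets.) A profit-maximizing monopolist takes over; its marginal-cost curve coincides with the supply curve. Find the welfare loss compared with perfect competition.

$139.34

Demand slope = (142.72 − 165.12)/(114 − 44) = −0.32, so P = 179.2 − 0.32Q.
Supply slope = (188.4 − 139.4)/(114 − 44) = 0.7, so P = 108.6 + 0.7Q.
Competitive equilibrium: 179.2 − 0.32Q = 108.6 + 0.7Q → Q* = 69.2157, P* = 157.051.
Marginal revenue: MR = 179.2 − 0.64Q. Set MR = MC: 179.2 − 0.64Q = 108.6 + 0.7Q → Q_m = 52.6866.
Price P_m = 179.2 − 0.32·52.6866 = 162.3403; MC(Q_m) = 108.6 + 0.7·52.6866 = 145.4806.
Competitive Q* = 69.2157, so ΔQ = 16.5291; wedge = 162.3403 − 145.4806 = 16.8597.
The triangle = ½ × 16.5291 × 16.8597 = $139.34.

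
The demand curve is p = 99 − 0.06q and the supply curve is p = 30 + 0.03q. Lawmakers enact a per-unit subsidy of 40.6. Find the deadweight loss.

Competitive equilibrium: 99 − 0.06q = 30 + 0.03q → q* = 766.6667, p* = 53.
The subsidy lowers effective supply by 40.6: p = 0.03q − 10.6.
New quantity: 99 − 0.06q = 0.03q − 10.6 → q' = 1217.7778.
Overproduction Δq = 1217.7778 − 766.6667 = 451.1111; wedge = subsidy = 40.6.
The triangle = ½ × 451.1111 × 40.6 = 9157.56.

9157.56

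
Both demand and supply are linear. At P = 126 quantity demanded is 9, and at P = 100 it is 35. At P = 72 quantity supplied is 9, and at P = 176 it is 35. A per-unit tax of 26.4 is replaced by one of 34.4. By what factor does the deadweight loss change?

1.698

Demand slope = (100 − 126)/(35 − 9) = −1, so P = 135 − Q.
Supply slope = (176 − 72)/(35 − 9) = 4, so P = 36 + 4Q.
Competitive equilibrium: 135 − Q = 36 + 4Q → Q* = 19.8, P* = 115.2.
For a per-unit tax t: ΔQ = t/5, so DWL = ½·t·(t/5) = t²/10.
At t = 26.4: DWL = 69.696. At t = 34.4: DWL = 118.336.
Ratio = (34.4/26.4)² = 1.698.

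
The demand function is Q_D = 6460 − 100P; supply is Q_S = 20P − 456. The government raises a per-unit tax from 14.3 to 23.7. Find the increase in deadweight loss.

In inverse form: demand P = 64.6 − 0.01Q, supply P = 22.8 + 0.05Q.
Competitive equilibrium: 64.6 − 0.01Q = 22.8 + 0.05Q → Q* = 696.6667, P* = 57.6333.
For a per-unit tax t: ΔQ = t/0.06, so DWL = ½·t·(t/0.06) = t²/0.12.
At t = 14.3: DWL = 1704.083. At t = 23.7: DWL = 4680.75.
Increase = 4680.75 − 1704.083 = 2976.67.

2976.67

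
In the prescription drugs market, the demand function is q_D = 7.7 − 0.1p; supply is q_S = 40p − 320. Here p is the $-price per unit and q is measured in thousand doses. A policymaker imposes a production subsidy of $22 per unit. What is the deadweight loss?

$24.14 thousand

In inverse form: demand p = 77 − 10q, supply p = 8 + 0.025q.
Competitive equilibrium: 77 − 10q = 8 + 0.025q → q* = 6.8828, p* = 8.1721.
The subsidy lowers effective supply by 22: p = 0.025q − 14.
New quantity: 77 − 10q = 0.025q − 14 → q' = 9.0773.
Overproduction Δq = 9.0773 − 6.8828 = 2.1945; wedge = subsidy = 22.
Deadweight loss = ½ × 2.1945 × 22 = $24.14 thousand.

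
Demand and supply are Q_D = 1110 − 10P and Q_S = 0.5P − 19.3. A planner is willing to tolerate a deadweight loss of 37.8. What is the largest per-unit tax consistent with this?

In inverse form: demand P = 111 − 0.1Q, supply P = 38.6 + 2Q.
Competitive equilibrium: 111 − 0.1Q = 38.6 + 2Q → Q* = 34.4762, P* = 107.5524.
A tax t gives ΔQ = t/2.1 and wedge t, so DWL = t²/4.2.
t²/4.2 = 37.8 → t² = 158.76 → t = 12.6.

12.6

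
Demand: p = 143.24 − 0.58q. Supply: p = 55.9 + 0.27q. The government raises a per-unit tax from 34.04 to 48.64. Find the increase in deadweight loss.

710.08

Competitive equilibrium: 143.24 − 0.58q = 55.9 + 0.27q → q* = 102.7529, p* = 83.6433.
For a per-unit tax t: Δq = t/0.85, so DWL = ½·t·(t/0.85) = t²/1.7.
At t = 34.04: DWL = 681.601. At t = 48.64: DWL = 1391.676.
Increase = 1391.676 − 681.601 = 710.08.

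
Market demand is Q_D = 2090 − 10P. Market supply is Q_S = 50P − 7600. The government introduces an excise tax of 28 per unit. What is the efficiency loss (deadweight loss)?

3266.67

In inverse form: demand P = 209 − 0.1Q, supply P = 152 + 0.02Q.
Competitive equilibrium: 209 − 0.1Q = 152 + 0.02Q → Q* = 475, P* = 161.5.
With the tax, the buyer price exceeds the seller price by 28: (209 − 0.1Q) − (152 + 0.02Q) = 28 → Q' = 241.6667.
ΔQ = 475 − 241.6667 = 233.3333; the wedge equals the tax, 28.
Deadweight loss = ½ × 233.3333 × 28 = 3266.67.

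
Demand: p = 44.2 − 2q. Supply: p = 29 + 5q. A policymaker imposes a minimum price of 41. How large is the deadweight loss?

1.14

Competitive equilibrium: 44.2 − 2q = 29 + 5q → q* = 2.1714, p* = 39.8571.
At the floor p = 41, quantity demanded = (44.2 − 41)/2 = 1.6.
Sellers' marginal cost at q' = 1.6: 29 + 5·1.6 = 37.
Δq = 2.1714 − 1.6 = 0.5714; wedge = 41 − 37 = 4.
DWL = ½ × 0.5714 × 4 = 1.14.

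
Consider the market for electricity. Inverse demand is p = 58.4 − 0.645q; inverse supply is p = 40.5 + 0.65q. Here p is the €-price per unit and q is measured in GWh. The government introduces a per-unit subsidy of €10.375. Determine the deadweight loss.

€41.56

Competitive equilibrium: 58.4 − 0.645q = 40.5 + 0.65q → q* = 13.8224, p* = 49.4846.
The subsidy lowers effective supply by 10.375: p = 30.125 + 0.65q.
New quantity: 58.4 − 0.645q = 30.125 + 0.65q → q' = 21.834.
Overproduction Δq = 21.834 − 13.8224 = 8.0116; wedge = subsidy = 10.375.
DWL = ½ × 8.0116 × 10.375 = €41.56.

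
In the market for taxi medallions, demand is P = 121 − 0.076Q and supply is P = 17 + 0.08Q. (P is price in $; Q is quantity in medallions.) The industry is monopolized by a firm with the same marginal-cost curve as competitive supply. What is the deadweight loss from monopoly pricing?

Competitive equilibrium: 121 − 0.076Q = 17 + 0.08Q → Q* = 666.6667, P* = 70.3333.
Marginal revenue: MR = 121 − 0.152Q. Set MR = MC: 121 − 0.152Q = 17 + 0.08Q → Q_m = 448.2759.
Price P_m = 121 − 0.076·448.2759 = 86.931; MC(Q_m) = 17 + 0.08·448.2759 = 52.8621.
Competitive Q* = 666.6667, so ΔQ = 218.3908; wedge = 86.931 − 52.8621 = 34.0689.
Deadweight loss = ½ × 218.3908 × 34.0689 = $3720.17.

$3720.17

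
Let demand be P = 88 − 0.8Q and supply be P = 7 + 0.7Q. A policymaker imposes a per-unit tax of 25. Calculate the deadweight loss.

Competitive equilibrium: 88 − 0.8Q = 7 + 0.7Q → Q* = 54, P* = 44.8.
With the tax, the buyer price exceeds the seller price by 25: (88 − 0.8Q) − (7 + 0.7Q) = 25 → Q' = 37.3333.
ΔQ = 54 − 37.3333 = 16.6667; the wedge equals the tax, 25.
The triangle = ½ × 16.6667 × 25 = 208.33.

208.33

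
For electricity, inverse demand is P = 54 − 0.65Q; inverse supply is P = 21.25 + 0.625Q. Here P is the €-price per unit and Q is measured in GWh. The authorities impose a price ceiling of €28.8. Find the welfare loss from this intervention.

Competitive equilibrium: 54 − 0.65Q = 21.25 + 0.625Q → Q* = 25.6863, P* = 37.3039.
At the ceiling P = 28.8, quantity supplied = (28.8 − 21.25)/0.625 = 12.08.
Willingness to pay at Q' = 12.08: 54 − 0.65·12.08 = 46.148.
ΔQ = 25.6863 − 12.08 = 13.6063; wedge = 46.148 − 28.8 = 17.348.
DWL = ½ × 13.6063 × 17.348 = €118.02.

€118.02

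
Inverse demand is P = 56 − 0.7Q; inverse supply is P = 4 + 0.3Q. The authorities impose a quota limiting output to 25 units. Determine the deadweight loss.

Competitive equilibrium: 56 − 0.7Q = 4 + 0.3Q → Q* = 52, P* = 19.6.
At Q = 25: demand price = 56 − 0.7·25 = 38.5; supply price = 4 + 0.3·25 = 11.5.
ΔQ = 52 − 25 = 27; wedge = 38.5 − 11.5 = 27.
DWL = ½ × 27 × 27 = 364.50.

364.50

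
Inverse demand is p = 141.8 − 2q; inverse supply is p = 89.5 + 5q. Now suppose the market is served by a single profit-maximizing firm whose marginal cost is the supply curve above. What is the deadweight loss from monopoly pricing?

Competitive equilibrium: 141.8 − 2q = 89.5 + 5q → q* = 7.4714, p* = 126.8571.
Marginal revenue: MR = 141.8 − 4q. Set MR = MC: 141.8 − 4q = 89.5 + 5q → q_m = 5.8111.
Price p_m = 141.8 − 2·5.8111 = 130.1778; MC(q_m) = 89.5 + 5·5.8111 = 118.5555.
Competitive q* = 7.4714, so Δq = 1.6603; wedge = 130.1778 − 118.5555 = 11.6223.
Welfare loss = ½ × 1.6603 × 11.6223 = 9.65.

9.65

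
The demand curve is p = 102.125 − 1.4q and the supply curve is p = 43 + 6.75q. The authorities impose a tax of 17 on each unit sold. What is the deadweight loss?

Competitive equilibrium: 102.125 − 1.4q = 43 + 6.75q → q* = 7.2546, p* = 91.9686.
With the tax, the buyer price exceeds the seller price by 17: (102.125 − 1.4q) − (43 + 6.75q) = 17 → q' = 5.1687.
Δq = 7.2546 − 5.1687 = 2.0859; the wedge equals the tax, 17.
DWL = ½ × 2.0859 × 17 = 17.73.

17.73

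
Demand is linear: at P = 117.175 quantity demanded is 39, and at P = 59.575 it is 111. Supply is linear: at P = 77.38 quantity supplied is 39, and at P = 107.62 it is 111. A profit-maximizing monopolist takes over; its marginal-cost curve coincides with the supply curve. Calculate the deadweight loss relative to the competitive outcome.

Demand slope = (59.575 − 117.175)/(111 − 39) = −0.8, so P = 148.375 − 0.8Q.
Supply slope = (107.62 − 77.38)/(111 − 39) = 0.42, so P = 61 + 0.42Q.
Competitive equilibrium: 148.375 − 0.8Q = 61 + 0.42Q → Q* = 71.6189, P* = 91.0799.
Marginal revenue: MR = 148.375 − 1.6Q. Set MR = MC: 148.375 − 1.6Q = 61 + 0.42Q → Q_m = 43.255.
Price P_m = 148.375 − 0.8·43.255 = 113.771; MC(Q_m) = 61 + 0.42·43.255 = 79.1671.
Competitive Q* = 71.6189, so ΔQ = 28.3639; wedge = 113.771 − 79.1671 = 34.6039.
DWL = ½ × 28.3639 × 34.6039 = 490.75.

490.75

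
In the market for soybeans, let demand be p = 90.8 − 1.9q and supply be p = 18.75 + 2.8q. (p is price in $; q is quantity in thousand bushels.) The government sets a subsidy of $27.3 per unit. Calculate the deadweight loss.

$79.29 thousand

Competitive equilibrium: 90.8 − 1.9q = 18.75 + 2.8q → q* = 15.3298, p* = 61.6734.
The subsidy lowers effective supply by 27.3: p = 2.8q − 8.55.
New quantity: 90.8 − 1.9q = 2.8q − 8.55 → q' = 21.1383.
Overproduction Δq = 21.1383 − 15.3298 = 5.8085; wedge = subsidy = 27.3.
The triangle = ½ × 5.8085 × 27.3 = $79.29 thousand.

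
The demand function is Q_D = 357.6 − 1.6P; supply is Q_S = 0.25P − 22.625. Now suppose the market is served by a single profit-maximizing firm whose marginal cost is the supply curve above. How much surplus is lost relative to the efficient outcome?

27.10

In inverse form: demand P = 223.5 − 0.625Q, supply P = 90.5 + 4Q.
Competitive equilibrium: 223.5 − 0.625Q = 90.5 + 4Q → Q* = 28.7568, P* = 205.527.
Marginal revenue: MR = 223.5 − 1.25Q. Set MR = MC: 223.5 − 1.25Q = 90.5 + 4Q → Q_m = 25.3333.
Price P_m = 223.5 − 0.625·25.3333 = 207.6667; MC(Q_m) = 90.5 + 4·25.3333 = 191.8332.
Competitive Q* = 28.7568, so ΔQ = 3.4235; wedge = 207.6667 − 191.8332 = 15.8335.
The triangle = ½ × 3.4235 × 15.8335 = 27.10.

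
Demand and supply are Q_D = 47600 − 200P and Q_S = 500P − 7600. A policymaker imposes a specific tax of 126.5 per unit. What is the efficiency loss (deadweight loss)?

1143017.86

In inverse form: demand P = 238 − 0.005Q, supply P = 15.2 + 0.002Q.
Competitive equilibrium: 238 − 0.005Q = 15.2 + 0.002Q → Q* = 31828.57143, P* = 78.85714.
With the tax, the buyer price exceeds the seller price by 126.5: (238 − 0.005Q) − (15.2 + 0.002Q) = 126.5 → Q' = 13757.14286.
ΔQ = 31828.57143 − 13757.14286 = 18071.42857; the wedge equals the tax, 126.5.
Deadweight loss = ½ × 18071.42857 × 126.5 = 1143017.86.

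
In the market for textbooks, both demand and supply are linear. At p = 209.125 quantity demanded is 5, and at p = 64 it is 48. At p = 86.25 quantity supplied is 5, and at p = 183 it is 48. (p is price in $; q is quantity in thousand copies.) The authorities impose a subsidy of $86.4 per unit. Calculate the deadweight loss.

$663.552 thousand

Demand slope = (64 − 209.125)/(48 − 5) = −3.375, so p = 226 − 3.375q.
Supply slope = (183 − 86.25)/(48 − 5) = 2.25, so p = 75 + 2.25q.
Competitive equilibrium: 226 − 3.375q = 75 + 2.25q → q* = 26.8444, p* = 135.4.
The subsidy lowers effective supply by 86.4: p = 2.25q − 11.4.
New quantity: 226 − 3.375q = 2.25q − 11.4 → q' = 42.2044.
Overproduction Δq = 42.2044 − 26.8444 = 15.36; wedge = subsidy = 86.4.
The triangle = ½ × 15.36 × 86.4 = $663.552 thousand.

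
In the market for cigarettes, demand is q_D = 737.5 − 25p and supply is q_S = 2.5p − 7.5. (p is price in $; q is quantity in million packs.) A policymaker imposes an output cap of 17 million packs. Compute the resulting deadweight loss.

In inverse form: demand p = 29.5 − 0.04q, supply p = 3 + 0.4q.
Competitive equilibrium: 29.5 − 0.04q = 3 + 0.4q → q* = 60.2273, p* = 27.0909.
At q = 17: demand price = 29.5 − 0.04·17 = 28.82; supply price = 3 + 0.4·17 = 9.8.
Δq = 60.2273 − 17 = 43.2273; wedge = 28.82 − 9.8 = 19.02.
DWL = ½ × 43.2273 × 19.02 = $411.09 million.

$411.09 million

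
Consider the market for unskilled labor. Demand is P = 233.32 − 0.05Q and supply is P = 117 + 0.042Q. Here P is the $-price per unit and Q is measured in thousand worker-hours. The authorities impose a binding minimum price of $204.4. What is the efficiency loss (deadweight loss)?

Competitive equilibrium: 233.32 − 0.05Q = 117 + 0.042Q → Q* = 1264.3478, P* = 170.1026.
At the floor P = 204.4, quantity demanded = (233.32 − 204.4)/0.05 = 578.4.
Sellers' marginal cost at Q' = 578.4: 117 + 0.042·578.4 = 141.2928.
ΔQ = 1264.3478 − 578.4 = 685.9478; wedge = 204.4 − 141.2928 = 63.1072.
The triangle = ½ × 685.9478 × 63.1072 = $21644.12 thousand.

$21644.12 thousand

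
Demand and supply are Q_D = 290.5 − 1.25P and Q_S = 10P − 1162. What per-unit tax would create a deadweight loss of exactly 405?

27

In inverse form: demand P = 232.4 − 0.8Q, supply P = 116.2 + 0.1Q.
Competitive equilibrium: 232.4 − 0.8Q = 116.2 + 0.1Q → Q* = 129.1111, P* = 129.1111.
A tax t gives ΔQ = t/0.9 and wedge t, so DWL = t²/1.8.
t²/1.8 = 405 → t² = 729 → t = 27.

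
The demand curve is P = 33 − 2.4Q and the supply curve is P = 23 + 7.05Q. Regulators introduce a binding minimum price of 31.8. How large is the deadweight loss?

1.47

Competitive equilibrium: 33 − 2.4Q = 23 + 7.05Q → Q* = 1.0582, P* = 30.4603.
At the floor P = 31.8, quantity demanded = (33 − 31.8)/2.4 = 0.5.
Sellers' marginal cost at Q' = 0.5: 23 + 7.05·0.5 = 26.525.
ΔQ = 1.0582 − 0.5 = 0.5582; wedge = 31.8 − 26.525 = 5.275.
The triangle = ½ × 0.5582 × 5.275 = 1.47.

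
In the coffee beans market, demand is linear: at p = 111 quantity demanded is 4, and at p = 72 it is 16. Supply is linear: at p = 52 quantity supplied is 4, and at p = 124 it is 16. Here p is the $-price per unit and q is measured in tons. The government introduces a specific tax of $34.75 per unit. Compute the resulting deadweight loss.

$65.27

Demand slope = (72 − 111)/(16 − 4) = −3.25, so p = 124 − 3.25q.
Supply slope = (124 − 52)/(16 − 4) = 6, so p = 28 + 6q.
Competitive equilibrium: 124 − 3.25q = 28 + 6q → q* = 10.3784, p* = 90.2703.
With the tax, the buyer price exceeds the seller price by 34.75: (124 − 3.25q) − (28 + 6q) = 34.75 → q' = 6.6216.
Δq = 10.3784 − 6.6216 = 3.7568; the wedge equals the tax, 34.75.
Welfare loss = ½ × 3.7568 × 34.75 = $65.27.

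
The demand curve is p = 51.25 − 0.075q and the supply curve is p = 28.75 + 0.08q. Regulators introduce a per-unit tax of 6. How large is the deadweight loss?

116.13

Competitive equilibrium: 51.25 − 0.075q = 28.75 + 0.08q → q* = 145.1613, p* = 40.3629.
With the tax, the buyer price exceeds the seller price by 6: (51.25 − 0.075q) − (28.75 + 0.08q) = 6 → q' = 106.4516.
Δq = 145.1613 − 106.4516 = 38.7097; the wedge equals the tax, 6.
Welfare loss = ½ × 38.7097 × 6 = 116.13.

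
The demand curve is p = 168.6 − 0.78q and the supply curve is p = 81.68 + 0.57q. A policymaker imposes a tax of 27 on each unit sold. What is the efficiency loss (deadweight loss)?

Competitive equilibrium: 168.6 − 0.78q = 81.68 + 0.57q → q* = 64.3852, p* = 118.3796.
With the tax, the buyer price exceeds the seller price by 27: (168.6 − 0.78q) − (81.68 + 0.57q) = 27 → q' = 44.3852.
Δq = 64.3852 − 44.3852 = 20; the wedge equals the tax, 27.
Welfare loss = ½ × 20 × 27 = 270.

270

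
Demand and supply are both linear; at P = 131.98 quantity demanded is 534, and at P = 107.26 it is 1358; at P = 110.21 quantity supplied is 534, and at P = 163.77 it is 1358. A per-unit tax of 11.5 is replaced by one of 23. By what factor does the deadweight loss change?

4

Demand slope = (107.26 − 131.98)/(1358 − 534) = −0.03, so P = 148 − 0.03Q.
Supply slope = (163.77 − 110.21)/(1358 − 534) = 0.065, so P = 75.5 + 0.065Q.
Competitive equilibrium: 148 − 0.03Q = 75.5 + 0.065Q → Q* = 763.1579, P* = 125.1053.
For a per-unit tax t: ΔQ = t/0.095, so DWL = ½·t·(t/0.095) = t²/0.19.
At t = 11.5: DWL = 696.053. At t = 23: DWL = 2784.211.
Ratio = (23/11.5)² = 4.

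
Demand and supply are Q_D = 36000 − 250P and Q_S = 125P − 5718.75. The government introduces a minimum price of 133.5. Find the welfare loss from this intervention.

185648.44

In inverse form: demand P = 144 − 0.004Q, supply P = 45.75 + 0.008Q.
Competitive equilibrium: 144 − 0.004Q = 45.75 + 0.008Q → Q* = 8187.5, P* = 111.25.
At the floor P = 133.5, quantity demanded = (144 − 133.5)/0.004 = 2625.
Sellers' marginal cost at Q' = 2625: 45.75 + 0.008·2625 = 66.75.
ΔQ = 8187.5 − 2625 = 5562.5; wedge = 133.5 − 66.75 = 66.75.
The triangle = ½ × 5562.5 × 66.75 = 185648.44.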